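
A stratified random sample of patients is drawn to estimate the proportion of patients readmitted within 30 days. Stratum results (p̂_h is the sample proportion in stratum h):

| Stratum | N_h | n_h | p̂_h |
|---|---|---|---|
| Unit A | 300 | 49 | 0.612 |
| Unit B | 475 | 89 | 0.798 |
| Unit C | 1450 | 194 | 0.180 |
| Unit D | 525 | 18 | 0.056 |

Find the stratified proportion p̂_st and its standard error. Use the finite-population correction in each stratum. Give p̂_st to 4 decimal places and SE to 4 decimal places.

N = 2750; stratum weights W_h = N_h/N.
p̂_st = Σ W_h p̂_h = (300·0.612 + 475·0.798 + 1450·0.180 + 525·0.056)/2750 = 0.31020
V̂(p̂_st) = Σ W_h² (1 − n_h/N_h) p̂_h(1−p̂_h)/(n_h−1):
  stratum Unit A: (300/2750)²·(1 − 49/300)·0.612·0.388/48 = 4.92574e-05
  stratum Unit B: (475/2750)²·(1 − 89/475)·0.798·0.202/88 = 4.44106e-05
  stratum Unit C: (1450/2750)²·(1 − 194/1450)·0.180·0.820/193 = 0.000184171
  stratum Unit D: (525/2750)²·(1 − 18/525)·0.056·0.944/17 = 0.000109449
V̂(p̂_st) = 0.000387288; SE = √V̂ = 0.0196796

p̂_st ≈ 0.3102, SE ≈ 0.0197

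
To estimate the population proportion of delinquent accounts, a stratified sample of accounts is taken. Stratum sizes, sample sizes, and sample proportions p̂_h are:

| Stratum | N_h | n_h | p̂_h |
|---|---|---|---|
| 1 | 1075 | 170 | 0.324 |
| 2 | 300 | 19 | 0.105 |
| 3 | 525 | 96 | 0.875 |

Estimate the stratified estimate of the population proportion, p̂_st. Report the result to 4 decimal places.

N = 1900; stratum weights W_h = N_h/N.
p̂_st = Σ W_h p̂_h = (1075·0.324 + 300·0.105 + 525·0.875)/1900 = 0.44167

p̂_st ≈ 0.4417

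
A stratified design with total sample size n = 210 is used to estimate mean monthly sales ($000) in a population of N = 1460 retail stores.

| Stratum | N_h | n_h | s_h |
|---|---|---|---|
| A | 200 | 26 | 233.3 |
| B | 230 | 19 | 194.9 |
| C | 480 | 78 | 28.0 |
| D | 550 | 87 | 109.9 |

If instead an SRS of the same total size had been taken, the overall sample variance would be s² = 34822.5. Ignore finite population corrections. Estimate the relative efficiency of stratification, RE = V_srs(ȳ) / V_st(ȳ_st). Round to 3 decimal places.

RE ≈ 1.512

V̂(ȳ_st) = Σ W_h² s_h²/n_h, with W_h = N_h/N and N = 1460:
  stratum A: (200/1460)²·233.3²/26 = 39.2835
  stratum B: (230/1460)²·194.9²/19 = 49.6158
  stratum C: (480/1460)²·28.0²/78 = 1.08642
  stratum D: (550/1460)²·109.9²/87 = 19.7013
V_st = 109.687
V_srs = s²/n = 34822.5/210 = 165.821
Relative efficiency = V_srs / V_st = 165.821/109.687 = 1.5118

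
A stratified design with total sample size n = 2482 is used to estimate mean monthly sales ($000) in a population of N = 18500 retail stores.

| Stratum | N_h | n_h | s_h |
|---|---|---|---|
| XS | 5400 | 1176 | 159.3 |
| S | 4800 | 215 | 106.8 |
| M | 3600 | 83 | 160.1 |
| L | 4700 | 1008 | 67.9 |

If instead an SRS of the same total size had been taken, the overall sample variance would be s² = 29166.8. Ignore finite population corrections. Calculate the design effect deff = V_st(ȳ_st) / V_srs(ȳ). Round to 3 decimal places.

V̂(ȳ_st) = Σ W_h² s_h²/n_h, with W_h = N_h/N and N = 18500:
  stratum XS: (5400/18500)²·159.3²/1176 = 1.83852
  stratum S: (4800/18500)²·106.8²/215 = 3.57144
  stratum M: (3600/18500)²·160.1²/83 = 11.6941
  stratum L: (4700/18500)²·67.9²/1008 = 0.29521
V_st = 17.3992
V_srs = s²/n = 29166.8/2482 = 11.7513
deff = V_st / V_srs = 17.3992/11.7513 = 1.4806

deff ≈ 1.481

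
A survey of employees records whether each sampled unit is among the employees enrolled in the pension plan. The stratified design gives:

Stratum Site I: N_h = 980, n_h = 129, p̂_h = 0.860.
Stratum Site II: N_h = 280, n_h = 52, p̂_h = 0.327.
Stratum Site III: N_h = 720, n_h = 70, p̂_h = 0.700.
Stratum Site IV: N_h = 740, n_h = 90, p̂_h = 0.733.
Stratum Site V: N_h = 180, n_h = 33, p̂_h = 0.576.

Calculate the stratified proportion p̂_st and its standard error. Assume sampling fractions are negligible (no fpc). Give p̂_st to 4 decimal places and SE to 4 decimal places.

N = 2900; stratum weights W_h = N_h/N.
p̂_st = Σ W_h p̂_h = (980·0.860 + 280·0.327 + 720·0.700 + 740·0.733 + 180·0.576)/2900 = 0.71878
V̂(p̂_st) = Σ W_h² p̂_h(1−p̂_h)/(n_h−1):
  stratum Site I: (980/2900)²·0.860·0.140/128 = 0.000107417
  stratum Site II: (280/2900)²·0.327·0.673/51 = 4.02265e-05
  stratum Site III: (720/2900)²·0.700·0.300/69 = 0.000187603
  stratum Site IV: (740/2900)²·0.733·0.267/89 = 0.000143183
  stratum Site V: (180/2900)²·0.576·0.424/32 = 2.94027e-05
V̂(p̂_st) = 0.000507832; SE = √V̂ = 0.0225351

p̂_st ≈ 0.7188, SE ≈ 0.0225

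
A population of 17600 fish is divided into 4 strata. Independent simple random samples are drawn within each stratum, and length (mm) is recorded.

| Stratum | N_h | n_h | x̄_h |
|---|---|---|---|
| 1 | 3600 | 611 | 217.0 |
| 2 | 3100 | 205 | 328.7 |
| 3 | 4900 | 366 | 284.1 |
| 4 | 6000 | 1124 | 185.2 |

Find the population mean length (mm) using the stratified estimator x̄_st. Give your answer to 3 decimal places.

N = Σ N_h = 17600. Stratum weights W_h = N_h/N.
x̄_st = (3600·217.0 + 3100·328.7 + 4900·284.1 + 6000·185.2) / 17600 = 244.51477

x̄_st ≈ 244.515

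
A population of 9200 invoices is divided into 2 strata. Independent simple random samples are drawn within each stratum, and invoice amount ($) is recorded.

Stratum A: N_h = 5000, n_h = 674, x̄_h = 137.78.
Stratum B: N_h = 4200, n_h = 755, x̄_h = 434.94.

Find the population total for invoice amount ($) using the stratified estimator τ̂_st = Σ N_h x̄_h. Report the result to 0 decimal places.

τ̂_st = Σ N_h x̄_h = 5000·137.78 + 4200·434.94 = 2515648

τ̂_st ≈ 2515648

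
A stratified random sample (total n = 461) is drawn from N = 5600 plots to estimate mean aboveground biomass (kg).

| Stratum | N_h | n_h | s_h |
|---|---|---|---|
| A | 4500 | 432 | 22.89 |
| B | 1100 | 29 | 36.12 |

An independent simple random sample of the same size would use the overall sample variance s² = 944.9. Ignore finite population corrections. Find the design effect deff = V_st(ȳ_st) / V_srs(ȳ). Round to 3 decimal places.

deff ≈ 1.229

V̂(ȳ_st) = Σ W_h² s_h²/n_h, with W_h = N_h/N and N = 5600:
  stratum A: (4500/5600)²·22.89²/432 = 0.783171
  stratum B: (1100/5600)²·36.12²/29 = 1.73583
V_st = 2.519
V_srs = s²/n = 944.9/461 = 2.04967
deff = V_st / V_srs = 2.519/2.04967 = 1.2290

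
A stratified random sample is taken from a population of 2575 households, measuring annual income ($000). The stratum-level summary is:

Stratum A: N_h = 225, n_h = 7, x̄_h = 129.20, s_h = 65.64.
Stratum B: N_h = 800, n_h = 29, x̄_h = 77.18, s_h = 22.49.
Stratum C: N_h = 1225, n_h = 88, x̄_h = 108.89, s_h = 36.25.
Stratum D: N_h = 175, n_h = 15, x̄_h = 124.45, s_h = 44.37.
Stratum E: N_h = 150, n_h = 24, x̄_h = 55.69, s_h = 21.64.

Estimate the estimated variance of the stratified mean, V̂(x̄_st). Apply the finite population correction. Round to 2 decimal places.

V̂(x̄_st) ≈ 9.92

V̂(x̄_st) = Σ W_h² (1 − n_h/N_h) s_h²/n_h, with W_h = N_h/N and N = 2575:
  stratum A: (225/2575)²·(1 − 7/225)·65.64²/7 = 4.55327
  stratum B: (800/2575)²·(1 − 29/800)·22.49²/29 = 1.62245
  stratum C: (1225/2575)²·(1 − 88/1225)·36.25²/88 = 3.13672
  stratum D: (175/2575)²·(1 − 15/175)·44.37²/15 = 0.554231
  stratum E: (150/2575)²·(1 − 24/150)·21.64²/24 = 0.0556174
V̂(x̄_st) = 9.92229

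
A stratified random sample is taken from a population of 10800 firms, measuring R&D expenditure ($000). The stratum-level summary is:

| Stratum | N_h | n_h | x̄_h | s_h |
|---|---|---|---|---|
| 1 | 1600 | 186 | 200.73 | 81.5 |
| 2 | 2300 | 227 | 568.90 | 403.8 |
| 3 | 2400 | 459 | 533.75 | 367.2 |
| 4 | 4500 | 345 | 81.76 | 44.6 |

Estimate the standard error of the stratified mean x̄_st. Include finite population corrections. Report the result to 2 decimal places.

SE(x̄_st) ≈ 6.54

V̂(x̄_st) = Σ W_h² (1 − n_h/N_h) s_h²/n_h, with W_h = N_h/N and N = 10800:
  stratum 1: (1600/10800)²·(1 − 186/1600)·81.5²/186 = 0.692666
  stratum 2: (2300/10800)²·(1 − 227/2300)·403.8²/227 = 29.3621
  stratum 3: (2400/10800)²·(1 − 459/2400)·367.2²/459 = 11.7323
  stratum 4: (4500/10800)²·(1 − 345/4500)·44.6²/345 = 0.924244
V̂(x̄_st) = 42.7112
SE(x̄_st) = √42.7112 = 6.53538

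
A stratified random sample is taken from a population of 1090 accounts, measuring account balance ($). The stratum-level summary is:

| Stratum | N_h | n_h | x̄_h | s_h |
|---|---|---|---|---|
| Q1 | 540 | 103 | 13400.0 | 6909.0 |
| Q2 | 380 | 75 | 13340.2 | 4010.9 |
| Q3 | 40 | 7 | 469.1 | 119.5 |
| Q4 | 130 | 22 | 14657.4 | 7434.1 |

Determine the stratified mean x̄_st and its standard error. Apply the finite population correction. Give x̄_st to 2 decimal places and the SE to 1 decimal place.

x̄_st ≈ 13054.59, SE ≈ 377.7

x̄_st = Σ W_h x̄_h = (540·13400.0 + 380·13340.2 + 40·469.1 + 130·14657.4)/1090 = 13054.58899
V̂(x̄_st) = Σ W_h² (1 − n_h/N_h) s_h²/n_h, with W_h = N_h/N and N = 1090:
  stratum Q1: (540/1090)²·(1 − 103/540)·6909.0²/103 = 92048.2
  stratum Q2: (380/1090)²·(1 − 75/380)·4010.9²/75 = 20924.4
  stratum Q3: (40/1090)²·(1 − 7/40)·119.5²/7 = 2.26652
  stratum Q4: (130/1090)²·(1 − 22/130)·7434.1²/22 = 29685.8
V̂(x̄_st) = 142661
SE(x̄_st) = √142661 = 377.704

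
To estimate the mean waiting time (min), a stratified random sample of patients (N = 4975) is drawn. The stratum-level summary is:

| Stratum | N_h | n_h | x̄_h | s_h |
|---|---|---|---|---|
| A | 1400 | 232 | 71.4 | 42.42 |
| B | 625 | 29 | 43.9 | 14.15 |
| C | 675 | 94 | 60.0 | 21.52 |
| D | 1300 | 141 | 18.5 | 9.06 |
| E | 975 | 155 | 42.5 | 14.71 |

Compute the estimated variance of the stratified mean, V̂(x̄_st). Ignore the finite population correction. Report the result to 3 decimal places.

V̂(x̄_st) = Σ W_h² s_h²/n_h, with W_h = N_h/N and N = 4975:
  stratum A: (1400/4975)²·42.42²/232 = 0.614219
  stratum B: (625/4975)²·14.15²/29 = 0.108965
  stratum C: (675/4975)²·21.52²/94 = 0.0906939
  stratum D: (1300/4975)²·9.06²/141 = 0.0397501
  stratum E: (975/4975)²·14.71²/155 = 0.0536188
V̂(x̄_st) = 0.907247

V̂(x̄_st) ≈ 0.907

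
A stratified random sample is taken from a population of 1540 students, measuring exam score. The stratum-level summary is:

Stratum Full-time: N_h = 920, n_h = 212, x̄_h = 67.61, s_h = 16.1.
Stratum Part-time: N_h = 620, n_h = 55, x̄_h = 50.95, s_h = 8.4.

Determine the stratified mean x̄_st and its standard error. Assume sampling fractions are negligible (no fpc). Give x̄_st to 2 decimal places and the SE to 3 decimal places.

x̄_st = Σ W_h x̄_h = (920·67.61 + 620·50.95)/1540 = 60.90273
V̂(x̄_st) = Σ W_h² s_h²/n_h, with W_h = N_h/N and N = 1540:
  stratum Full-time: (920/1540)²·16.1²/212 = 0.436365
  stratum Part-time: (620/1540)²·8.4²/55 = 0.20794
V̂(x̄_st) = 0.644305
SE(x̄_st) = √0.644305 = 0.802686

x̄_st ≈ 60.90, SE ≈ 0.803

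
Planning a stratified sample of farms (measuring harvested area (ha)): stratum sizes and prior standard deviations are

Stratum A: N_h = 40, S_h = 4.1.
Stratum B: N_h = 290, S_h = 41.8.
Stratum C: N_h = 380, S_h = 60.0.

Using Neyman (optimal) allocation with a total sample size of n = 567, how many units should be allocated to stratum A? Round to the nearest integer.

Neyman allocation: n_h = n · N_h S_h / Σ N_i S_i, with n = 567.
  stratum A: N_h·S_h = 40·4.1 = 164.00
  stratum B: N_h·S_h = 290·41.8 = 12122.00
  stratum C: N_h·S_h = 380·60.0 = 22800.00
Σ N_h S_h = 35086.00
n for stratum A = 567·164.00/35086.00 = 2.650 → 3

3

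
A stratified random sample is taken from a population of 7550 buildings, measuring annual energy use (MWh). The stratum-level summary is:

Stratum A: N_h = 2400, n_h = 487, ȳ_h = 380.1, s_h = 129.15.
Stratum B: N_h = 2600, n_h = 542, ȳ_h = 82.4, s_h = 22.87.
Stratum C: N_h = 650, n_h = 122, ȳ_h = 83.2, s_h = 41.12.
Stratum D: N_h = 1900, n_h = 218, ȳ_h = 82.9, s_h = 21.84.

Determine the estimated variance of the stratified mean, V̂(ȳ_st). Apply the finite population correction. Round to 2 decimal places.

V̂(ȳ_st) = Σ W_h² (1 − n_h/N_h) s_h²/n_h, with W_h = N_h/N and N = 7550:
  stratum A: (2400/7550)²·(1 − 487/2400)·129.15²/487 = 2.75862
  stratum B: (2600/7550)²·(1 − 542/2600)·22.87²/542 = 0.0905853
  stratum C: (650/7550)²·(1 − 122/650)·41.12²/122 = 0.0834449
  stratum D: (1900/7550)²·(1 − 218/1900)·21.84²/218 = 0.122669
V̂(ȳ_st) = 3.05532

V̂(ȳ_st) ≈ 3.06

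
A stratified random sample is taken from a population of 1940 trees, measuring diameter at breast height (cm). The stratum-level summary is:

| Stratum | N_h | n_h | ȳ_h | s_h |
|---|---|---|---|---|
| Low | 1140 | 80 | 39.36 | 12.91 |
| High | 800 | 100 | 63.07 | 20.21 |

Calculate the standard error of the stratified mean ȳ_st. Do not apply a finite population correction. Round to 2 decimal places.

V̂(ȳ_st) = Σ W_h² s_h²/n_h, with W_h = N_h/N and N = 1940:
  stratum Low: (1140/1940)²·12.91²/80 = 0.719397
  stratum High: (800/1940)²·20.21²/100 = 0.694559
V̂(ȳ_st) = 1.41396
SE(ȳ_st) = √1.41396 = 1.1891

SE(ȳ_st) ≈ 1.19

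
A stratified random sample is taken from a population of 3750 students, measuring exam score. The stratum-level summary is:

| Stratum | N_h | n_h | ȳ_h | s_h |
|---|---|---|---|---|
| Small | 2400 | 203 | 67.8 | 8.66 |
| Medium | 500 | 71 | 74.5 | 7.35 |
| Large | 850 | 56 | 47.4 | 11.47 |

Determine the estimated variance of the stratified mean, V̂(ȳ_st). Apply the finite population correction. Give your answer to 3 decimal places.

V̂(ȳ_st) ≈ 0.263

V̂(ȳ_st) = Σ W_h² (1 − n_h/N_h) s_h²/n_h, with W_h = N_h/N and N = 3750:
  stratum Small: (2400/3750)²·(1 − 203/2400)·8.66²/203 = 0.138522
  stratum Medium: (500/3750)²·(1 − 71/500)·7.35²/71 = 0.011606
  stratum Large: (850/3750)²·(1 − 56/850)·11.47²/56 = 0.11275
V̂(ȳ_st) = 0.262878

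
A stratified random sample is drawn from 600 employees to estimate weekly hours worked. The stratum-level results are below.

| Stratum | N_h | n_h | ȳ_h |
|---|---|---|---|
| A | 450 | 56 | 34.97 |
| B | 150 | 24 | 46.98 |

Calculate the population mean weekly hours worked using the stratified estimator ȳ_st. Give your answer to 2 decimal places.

ȳ_st ≈ 37.97

N = Σ N_h = 600. Stratum weights W_h = N_h/N.
ȳ_st = (450·34.97 + 150·46.98) / 600 = 37.9725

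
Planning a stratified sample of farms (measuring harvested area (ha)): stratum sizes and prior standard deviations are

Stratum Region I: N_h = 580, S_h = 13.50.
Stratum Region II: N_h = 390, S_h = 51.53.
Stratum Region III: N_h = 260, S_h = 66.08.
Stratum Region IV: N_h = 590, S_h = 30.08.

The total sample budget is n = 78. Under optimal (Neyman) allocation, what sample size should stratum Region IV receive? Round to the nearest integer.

Neyman allocation: n_h = n · N_h S_h / Σ N_i S_i, with n = 78.
  stratum Region I: N_h·S_h = 580·13.50 = 7830.00
  stratum Region II: N_h·S_h = 390·51.53 = 20096.70
  stratum Region III: N_h·S_h = 260·66.08 = 17180.80
  stratum Region IV: N_h·S_h = 590·30.08 = 17747.20
Σ N_h S_h = 62854.70
n for stratum Region IV = 78·17747.20/62854.70 = 22.024 → 22

22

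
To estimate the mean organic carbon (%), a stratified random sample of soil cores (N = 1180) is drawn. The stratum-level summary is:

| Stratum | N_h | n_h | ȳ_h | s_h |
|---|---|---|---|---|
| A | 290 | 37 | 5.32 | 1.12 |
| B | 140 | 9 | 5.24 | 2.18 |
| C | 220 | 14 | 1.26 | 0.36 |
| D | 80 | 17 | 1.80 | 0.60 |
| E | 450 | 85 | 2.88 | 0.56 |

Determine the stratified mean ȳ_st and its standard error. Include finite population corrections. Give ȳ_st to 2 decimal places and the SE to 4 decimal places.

ȳ_st = Σ W_h ȳ_h = (290·5.32 + 140·5.24 + 220·1.26 + 80·1.80 + 450·2.88)/1180 = 3.38441
V̂(ȳ_st) = Σ W_h² (1 − n_h/N_h) s_h²/n_h, with W_h = N_h/N and N = 1180:
  stratum A: (290/1180)²·(1 − 37/290)·1.12²/37 = 0.00178644
  stratum B: (140/1180)²·(1 − 9/140)·2.18²/9 = 0.00695514
  stratum C: (220/1180)²·(1 − 14/220)·0.36²/14 = 0.000301303
  stratum D: (80/1180)²·(1 − 17/80)·0.60²/17 = 7.66514e-05
  stratum E: (450/1180)²·(1 − 85/450)·0.56²/85 = 0.00043521
V̂(ȳ_st) = 0.00955474
SE(ȳ_st) = √0.00955474 = 0.0977484

ȳ_st ≈ 3.38, SE ≈ 0.0977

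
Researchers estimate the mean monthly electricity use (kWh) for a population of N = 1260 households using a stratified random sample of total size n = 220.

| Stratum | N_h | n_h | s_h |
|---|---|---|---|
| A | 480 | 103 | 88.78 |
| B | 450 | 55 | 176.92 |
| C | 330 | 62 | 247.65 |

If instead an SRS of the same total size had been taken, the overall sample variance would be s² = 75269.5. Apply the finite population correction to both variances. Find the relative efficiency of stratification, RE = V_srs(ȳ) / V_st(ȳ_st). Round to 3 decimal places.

RE ≈ 2.214

V̂(ȳ_st) = Σ W_h² (1 − n_h/N_h) s_h²/n_h, with W_h = N_h/N and N = 1260:
  stratum A: (480/1260)²·(1 − 103/480)·88.78²/103 = 8.72237
  stratum B: (450/1260)²·(1 − 55/450)·176.92²/55 = 63.7176
  stratum C: (330/1260)²·(1 − 62/330)·247.65²/62 = 55.1052
V_st = 127.545
V_srs = (1 − 220/1260)·75269.5/220 = 282.396
Relative efficiency = V_srs / V_st = 282.396/127.545 = 2.2141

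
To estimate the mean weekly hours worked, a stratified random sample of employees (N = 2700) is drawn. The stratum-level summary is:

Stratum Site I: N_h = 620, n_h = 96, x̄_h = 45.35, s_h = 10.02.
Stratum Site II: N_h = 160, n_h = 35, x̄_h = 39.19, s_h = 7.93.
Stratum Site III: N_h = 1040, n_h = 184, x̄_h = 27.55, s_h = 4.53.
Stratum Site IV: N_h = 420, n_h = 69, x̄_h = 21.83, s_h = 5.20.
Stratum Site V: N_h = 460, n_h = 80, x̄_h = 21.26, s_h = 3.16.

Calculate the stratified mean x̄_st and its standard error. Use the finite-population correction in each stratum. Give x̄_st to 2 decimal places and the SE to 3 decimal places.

x̄_st ≈ 30.37, SE ≈ 0.276

x̄_st = Σ W_h x̄_h = (620·45.35 + 160·39.19 + 1040·27.55 + 420·21.83 + 460·21.26)/2700 = 30.36578
V̂(x̄_st) = Σ W_h² (1 − n_h/N_h) s_h²/n_h, with W_h = N_h/N and N = 2700:
  stratum Site I: (620/2700)²·(1 − 96/620)·10.02²/96 = 0.0466079
  stratum Site II: (160/2700)²·(1 − 35/160)·7.93²/35 = 0.00492925
  stratum Site III: (1040/2700)²·(1 − 184/1040)·4.53²/184 = 0.0136194
  stratum Site IV: (420/2700)²·(1 − 69/420)·5.20²/69 = 0.00792477
  stratum Site V: (460/2700)²·(1 − 80/460)·3.16²/80 = 0.00299294
V̂(x̄_st) = 0.0760743
SE(x̄_st) = √0.0760743 = 0.275816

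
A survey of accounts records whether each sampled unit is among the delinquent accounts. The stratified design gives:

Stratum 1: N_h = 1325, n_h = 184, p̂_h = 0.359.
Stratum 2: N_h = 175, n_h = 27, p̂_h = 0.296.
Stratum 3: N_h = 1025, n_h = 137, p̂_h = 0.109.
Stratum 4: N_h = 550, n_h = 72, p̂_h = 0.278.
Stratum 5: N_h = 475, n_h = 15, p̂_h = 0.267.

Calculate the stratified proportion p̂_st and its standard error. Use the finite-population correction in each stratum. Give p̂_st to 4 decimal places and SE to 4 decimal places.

p̂_st ≈ 0.2589, SE ≈ 0.0228

N = 3550; stratum weights W_h = N_h/N.
p̂_st = Σ W_h p̂_h = (1325·0.359 + 175·0.296 + 1025·0.109 + 550·0.278 + 475·0.267)/3550 = 0.25885
V̂(p̂_st) = Σ W_h² (1 − n_h/N_h) p̂_h(1−p̂_h)/(n_h−1):
  stratum 1: (1325/3550)²·(1 − 184/1325)·0.359·0.641/183 = 0.00015085
  stratum 2: (175/3550)²·(1 − 27/175)·0.296·0.704/26 = 1.64715e-05
  stratum 3: (1025/3550)²·(1 − 137/1025)·0.109·0.891/136 = 5.15757e-05
  stratum 4: (550/3550)²·(1 − 72/550)·0.278·0.722/71 = 5.89736e-05
  stratum 5: (475/3550)²·(1 − 15/475)·0.267·0.733/14 = 0.000242372
V̂(p̂_st) = 0.000520243; SE = √V̂ = 0.0228088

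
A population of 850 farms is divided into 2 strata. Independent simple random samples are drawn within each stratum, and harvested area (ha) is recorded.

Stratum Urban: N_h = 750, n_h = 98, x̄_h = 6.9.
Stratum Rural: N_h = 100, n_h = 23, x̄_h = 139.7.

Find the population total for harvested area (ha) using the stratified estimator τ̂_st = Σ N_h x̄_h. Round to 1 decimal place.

τ̂_st = Σ N_h x̄_h = 750·6.9 + 100·139.7 = 19145.0

τ̂_st ≈ 19145.0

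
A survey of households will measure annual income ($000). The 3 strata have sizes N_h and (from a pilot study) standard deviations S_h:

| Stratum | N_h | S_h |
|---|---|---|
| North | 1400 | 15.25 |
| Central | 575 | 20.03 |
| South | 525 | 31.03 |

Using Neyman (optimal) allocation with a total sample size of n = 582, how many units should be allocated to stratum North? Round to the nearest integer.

Neyman allocation: n_h = n · N_h S_h / Σ N_i S_i, with n = 582.
  stratum North: N_h·S_h = 1400·15.25 = 21350.00
  stratum Central: N_h·S_h = 575·20.03 = 11517.25
  stratum South: N_h·S_h = 525·31.03 = 16290.75
Σ N_h S_h = 49158.00
n for stratum North = 582·21350.00/49158.00 = 252.771 → 253

253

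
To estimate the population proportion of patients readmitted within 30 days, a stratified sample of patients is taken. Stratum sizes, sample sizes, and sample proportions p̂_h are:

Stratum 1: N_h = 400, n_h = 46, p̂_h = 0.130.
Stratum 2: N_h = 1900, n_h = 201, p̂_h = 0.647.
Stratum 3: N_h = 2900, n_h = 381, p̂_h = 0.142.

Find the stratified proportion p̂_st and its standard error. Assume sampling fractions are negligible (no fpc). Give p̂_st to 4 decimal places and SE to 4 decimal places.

p̂_st ≈ 0.3256, SE ≈ 0.0163

N = 5200; stratum weights W_h = N_h/N.
p̂_st = Σ W_h p̂_h = (400·0.130 + 1900·0.647 + 2900·0.142)/5200 = 0.32560
V̂(p̂_st) = Σ W_h² p̂_h(1−p̂_h)/(n_h−1):
  stratum 1: (400/5200)²·0.130·0.870/45 = 1.48718e-05
  stratum 2: (1900/5200)²·0.647·0.353/200 = 0.000152458
  stratum 3: (2900/5200)²·0.142·0.858/380 = 9.97198e-05
V̂(p̂_st) = 0.000267049; SE = √V̂ = 0.0163416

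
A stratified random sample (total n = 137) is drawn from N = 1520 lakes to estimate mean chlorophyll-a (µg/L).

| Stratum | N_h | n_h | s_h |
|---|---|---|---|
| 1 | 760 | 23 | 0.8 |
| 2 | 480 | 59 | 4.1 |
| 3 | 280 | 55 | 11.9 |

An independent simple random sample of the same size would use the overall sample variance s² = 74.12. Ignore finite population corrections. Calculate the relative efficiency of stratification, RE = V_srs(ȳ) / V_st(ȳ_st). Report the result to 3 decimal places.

V̂(ȳ_st) = Σ W_h² s_h²/n_h, with W_h = N_h/N and N = 1520:
  stratum 1: (760/1520)²·0.8²/23 = 0.00695652
  stratum 2: (480/1520)²·4.1²/59 = 0.0284126
  stratum 3: (280/1520)²·11.9²/55 = 0.0873696
V_st = 0.122739
V_srs = s²/n = 74.12/137 = 0.541022
Relative efficiency = V_srs / V_st = 0.541022/0.122739 = 4.4079

RE ≈ 4.408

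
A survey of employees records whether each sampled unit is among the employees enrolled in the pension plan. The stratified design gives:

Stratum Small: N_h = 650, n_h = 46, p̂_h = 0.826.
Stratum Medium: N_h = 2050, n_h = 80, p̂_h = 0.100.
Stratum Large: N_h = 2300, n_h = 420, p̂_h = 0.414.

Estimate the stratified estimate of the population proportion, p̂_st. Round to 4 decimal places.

p̂_st ≈ 0.3388

N = 5000; stratum weights W_h = N_h/N.
p̂_st = Σ W_h p̂_h = (650·0.826 + 2050·0.100 + 2300·0.414)/5000 = 0.33882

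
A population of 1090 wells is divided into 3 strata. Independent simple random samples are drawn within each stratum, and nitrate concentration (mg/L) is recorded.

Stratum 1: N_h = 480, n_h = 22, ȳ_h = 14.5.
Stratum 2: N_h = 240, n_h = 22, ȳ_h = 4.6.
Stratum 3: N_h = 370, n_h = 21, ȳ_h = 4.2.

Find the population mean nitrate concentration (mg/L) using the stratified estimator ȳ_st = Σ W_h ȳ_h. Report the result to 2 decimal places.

N = Σ N_h = 1090. Stratum weights W_h = N_h/N.
ȳ_st = (480·14.5 + 240·4.6 + 370·4.2) / 1090 = 8.8239

ȳ_st ≈ 8.82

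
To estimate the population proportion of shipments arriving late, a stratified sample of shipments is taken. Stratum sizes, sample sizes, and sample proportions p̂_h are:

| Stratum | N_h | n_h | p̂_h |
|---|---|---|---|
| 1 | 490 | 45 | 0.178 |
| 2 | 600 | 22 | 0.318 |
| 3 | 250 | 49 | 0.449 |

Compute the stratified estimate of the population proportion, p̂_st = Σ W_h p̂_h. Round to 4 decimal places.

p̂_st ≈ 0.2912

N = 1340; stratum weights W_h = N_h/N.
p̂_st = Σ W_h p̂_h = (490·0.178 + 600·0.318 + 250·0.449)/1340 = 0.29125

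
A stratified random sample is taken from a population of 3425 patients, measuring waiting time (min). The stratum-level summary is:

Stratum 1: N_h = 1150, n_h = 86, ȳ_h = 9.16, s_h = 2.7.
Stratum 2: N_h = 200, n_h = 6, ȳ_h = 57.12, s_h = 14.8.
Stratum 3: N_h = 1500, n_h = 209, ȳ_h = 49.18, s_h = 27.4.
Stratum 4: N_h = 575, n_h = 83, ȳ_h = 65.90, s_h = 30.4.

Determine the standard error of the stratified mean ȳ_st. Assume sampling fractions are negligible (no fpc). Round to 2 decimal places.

V̂(ȳ_st) = Σ W_h² s_h²/n_h, with W_h = N_h/N and N = 3425:
  stratum 1: (1150/3425)²·2.7²/86 = 0.0095566
  stratum 2: (200/3425)²·14.8²/6 = 0.124483
  stratum 3: (1500/3425)²·27.4²/209 = 0.688995
  stratum 4: (575/3425)²·30.4²/83 = 0.313822
V̂(ȳ_st) = 1.13686
SE(ȳ_st) = √1.13686 = 1.06624

SE(ȳ_st) ≈ 1.07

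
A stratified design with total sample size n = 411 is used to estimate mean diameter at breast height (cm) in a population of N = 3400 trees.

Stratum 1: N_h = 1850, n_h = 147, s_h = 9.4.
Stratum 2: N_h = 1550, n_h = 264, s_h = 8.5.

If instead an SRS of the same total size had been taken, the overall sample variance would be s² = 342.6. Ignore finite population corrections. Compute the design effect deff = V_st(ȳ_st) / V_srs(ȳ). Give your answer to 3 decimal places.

deff ≈ 0.282

V̂(ȳ_st) = Σ W_h² s_h²/n_h, with W_h = N_h/N and N = 3400:
  stratum 1: (1850/3400)²·9.4²/147 = 0.177961
  stratum 2: (1550/3400)²·8.5²/264 = 0.0568774
V_st = 0.234838
V_srs = s²/n = 342.6/411 = 0.833577
deff = V_st / V_srs = 0.234838/0.833577 = 0.2817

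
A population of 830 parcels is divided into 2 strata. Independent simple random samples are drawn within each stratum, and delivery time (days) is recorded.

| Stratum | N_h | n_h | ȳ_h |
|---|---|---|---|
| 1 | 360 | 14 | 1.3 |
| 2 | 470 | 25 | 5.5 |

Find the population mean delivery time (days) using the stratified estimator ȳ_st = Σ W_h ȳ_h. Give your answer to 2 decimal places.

N = Σ N_h = 830. Stratum weights W_h = N_h/N.
ȳ_st = (360·1.3 + 470·5.5) / 830 = 3.6783

ȳ_st ≈ 3.68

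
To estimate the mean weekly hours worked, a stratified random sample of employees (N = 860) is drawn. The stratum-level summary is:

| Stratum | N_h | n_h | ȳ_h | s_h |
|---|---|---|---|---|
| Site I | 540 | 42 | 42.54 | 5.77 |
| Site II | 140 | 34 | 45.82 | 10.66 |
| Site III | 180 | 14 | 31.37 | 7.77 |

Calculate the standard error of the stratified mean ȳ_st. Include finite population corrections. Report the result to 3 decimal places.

V̂(ȳ_st) = Σ W_h² (1 − n_h/N_h) s_h²/n_h, with W_h = N_h/N and N = 860:
  stratum Site I: (540/860)²·(1 − 42/540)·5.77²/42 = 0.288223
  stratum Site II: (140/860)²·(1 − 34/140)·10.66²/34 = 0.0670614
  stratum Site III: (180/860)²·(1 − 14/180)·7.77²/14 = 0.17422
V̂(ȳ_st) = 0.529504
SE(ȳ_st) = √0.529504 = 0.72767

SE(ȳ_st) ≈ 0.728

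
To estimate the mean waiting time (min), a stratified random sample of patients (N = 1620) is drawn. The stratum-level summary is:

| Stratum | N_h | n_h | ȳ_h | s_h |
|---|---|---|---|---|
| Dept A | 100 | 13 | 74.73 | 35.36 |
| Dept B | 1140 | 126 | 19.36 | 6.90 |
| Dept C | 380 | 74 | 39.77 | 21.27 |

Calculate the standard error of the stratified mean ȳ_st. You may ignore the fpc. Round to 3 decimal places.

SE(ȳ_st) ≈ 0.943

V̂(ȳ_st) = Σ W_h² s_h²/n_h, with W_h = N_h/N and N = 1620:
  stratum Dept A: (100/1620)²·35.36²/13 = 0.366481
  stratum Dept B: (1140/1620)²·6.90²/126 = 0.187114
  stratum Dept C: (380/1620)²·21.27²/74 = 0.336388
V̂(ȳ_st) = 0.889983
SE(ȳ_st) = √0.889983 = 0.943389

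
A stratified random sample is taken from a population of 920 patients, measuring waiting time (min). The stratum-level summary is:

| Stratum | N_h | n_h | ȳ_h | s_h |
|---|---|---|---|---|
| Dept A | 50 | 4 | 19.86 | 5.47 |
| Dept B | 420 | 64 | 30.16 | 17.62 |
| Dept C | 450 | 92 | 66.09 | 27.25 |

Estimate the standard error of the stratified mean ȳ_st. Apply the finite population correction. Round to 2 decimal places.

SE(ȳ_st) ≈ 1.55

V̂(ȳ_st) = Σ W_h² (1 − n_h/N_h) s_h²/n_h, with W_h = N_h/N and N = 920:
  stratum Dept A: (50/920)²·(1 − 4/50)·5.47²/4 = 0.0203267
  stratum Dept B: (420/920)²·(1 − 64/420)·17.62²/64 = 0.85695
  stratum Dept C: (450/920)²·(1 − 92/450)·27.25²/92 = 1.53626
V̂(ȳ_st) = 2.41354
SE(ȳ_st) = √2.41354 = 1.55356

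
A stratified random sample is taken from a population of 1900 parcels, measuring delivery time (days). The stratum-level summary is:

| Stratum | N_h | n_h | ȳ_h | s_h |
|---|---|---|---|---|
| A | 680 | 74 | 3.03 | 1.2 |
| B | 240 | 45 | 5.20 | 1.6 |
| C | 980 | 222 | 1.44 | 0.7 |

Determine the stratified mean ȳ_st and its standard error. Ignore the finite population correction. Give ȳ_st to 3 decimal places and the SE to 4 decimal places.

ȳ_st ≈ 2.484, SE ≈ 0.0631

ȳ_st = Σ W_h ȳ_h = (680·3.03 + 240·5.20 + 980·1.44)/1900 = 2.48400
V̂(ȳ_st) = Σ W_h² s_h²/n_h, with W_h = N_h/N and N = 1900:
  stratum A: (680/1900)²·1.2²/74 = 0.00249254
  stratum B: (240/1900)²·1.6²/45 = 0.000907701
  stratum C: (980/1900)²·0.7²/222 = 0.000587203
V̂(ȳ_st) = 0.00398744
SE(ȳ_st) = √0.00398744 = 0.0631462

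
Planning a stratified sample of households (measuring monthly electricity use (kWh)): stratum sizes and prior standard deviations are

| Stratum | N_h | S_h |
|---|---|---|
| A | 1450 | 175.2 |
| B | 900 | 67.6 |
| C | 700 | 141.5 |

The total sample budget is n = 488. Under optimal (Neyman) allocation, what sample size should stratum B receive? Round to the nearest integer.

72

Neyman allocation: n_h = n · N_h S_h / Σ N_i S_i, with n = 488.
  stratum A: N_h·S_h = 1450·175.2 = 254040.00
  stratum B: N_h·S_h = 900·67.6 = 60840.00
  stratum C: N_h·S_h = 700·141.5 = 99050.00
Σ N_h S_h = 413930.00
n for stratum B = 488·60840.00/413930.00 = 71.727 → 72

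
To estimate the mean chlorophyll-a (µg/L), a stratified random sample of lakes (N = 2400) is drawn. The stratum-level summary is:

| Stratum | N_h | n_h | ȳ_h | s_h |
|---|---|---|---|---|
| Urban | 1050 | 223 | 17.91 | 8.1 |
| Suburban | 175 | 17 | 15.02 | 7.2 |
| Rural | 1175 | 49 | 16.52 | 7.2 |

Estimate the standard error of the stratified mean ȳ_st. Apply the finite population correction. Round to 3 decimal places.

V̂(ȳ_st) = Σ W_h² (1 − n_h/N_h) s_h²/n_h, with W_h = N_h/N and N = 2400:
  stratum Urban: (1050/2400)²·(1 − 223/1050)·8.1²/223 = 0.0443545
  stratum Suburban: (175/2400)²·(1 − 17/175)·7.2²/17 = 0.0146382
  stratum Rural: (1175/2400)²·(1 − 49/1175)·7.2²/49 = 0.243009
V̂(ȳ_st) = 0.302002
SE(ȳ_st) = √0.302002 = 0.549547

SE(ȳ_st) ≈ 0.550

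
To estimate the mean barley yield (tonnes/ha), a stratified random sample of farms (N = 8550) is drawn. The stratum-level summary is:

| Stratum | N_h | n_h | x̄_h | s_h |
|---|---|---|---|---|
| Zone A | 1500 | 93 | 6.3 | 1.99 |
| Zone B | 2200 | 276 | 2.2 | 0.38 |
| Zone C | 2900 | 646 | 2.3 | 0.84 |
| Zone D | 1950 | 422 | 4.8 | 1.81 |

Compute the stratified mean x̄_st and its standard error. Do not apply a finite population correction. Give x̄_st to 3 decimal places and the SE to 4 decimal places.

x̄_st ≈ 3.546, SE ≈ 0.0433

x̄_st = Σ W_h x̄_h = (1500·6.3 + 2200·2.2 + 2900·2.3 + 1950·4.8)/8550 = 3.54620
V̂(x̄_st) = Σ W_h² s_h²/n_h, with W_h = N_h/N and N = 8550:
  stratum Zone A: (1500/8550)²·1.99²/93 = 0.00131061
  stratum Zone B: (2200/8550)²·0.38²/276 = 3.46395e-05
  stratum Zone C: (2900/8550)²·0.84²/646 = 0.000125658
  stratum Zone D: (1950/8550)²·1.81²/422 = 0.000403814
V̂(x̄_st) = 0.00187472
SE(x̄_st) = √0.00187472 = 0.0432981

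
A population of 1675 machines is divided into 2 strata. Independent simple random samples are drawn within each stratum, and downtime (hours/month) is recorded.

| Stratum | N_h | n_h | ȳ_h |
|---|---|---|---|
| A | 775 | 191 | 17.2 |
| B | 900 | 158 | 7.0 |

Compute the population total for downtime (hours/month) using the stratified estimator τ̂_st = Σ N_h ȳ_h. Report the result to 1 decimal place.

τ̂_st = Σ N_h ȳ_h = 775·17.2 + 900·7.0 = 19630.0

τ̂_st ≈ 19630.0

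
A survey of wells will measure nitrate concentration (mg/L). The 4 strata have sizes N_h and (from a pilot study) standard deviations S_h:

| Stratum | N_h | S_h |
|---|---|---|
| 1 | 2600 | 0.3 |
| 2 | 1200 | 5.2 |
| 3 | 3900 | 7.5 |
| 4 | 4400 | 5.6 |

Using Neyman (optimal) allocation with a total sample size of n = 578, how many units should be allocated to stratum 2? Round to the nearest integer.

59

Neyman allocation: n_h = n · N_h S_h / Σ N_i S_i, with n = 578.
  stratum 1: N_h·S_h = 2600·0.3 = 780.00
  stratum 2: N_h·S_h = 1200·5.2 = 6240.00
  stratum 3: N_h·S_h = 3900·7.5 = 29250.00
  stratum 4: N_h·S_h = 4400·5.6 = 24640.00
Σ N_h S_h = 60910.00
n for stratum 2 = 578·6240.00/60910.00 = 59.214 → 59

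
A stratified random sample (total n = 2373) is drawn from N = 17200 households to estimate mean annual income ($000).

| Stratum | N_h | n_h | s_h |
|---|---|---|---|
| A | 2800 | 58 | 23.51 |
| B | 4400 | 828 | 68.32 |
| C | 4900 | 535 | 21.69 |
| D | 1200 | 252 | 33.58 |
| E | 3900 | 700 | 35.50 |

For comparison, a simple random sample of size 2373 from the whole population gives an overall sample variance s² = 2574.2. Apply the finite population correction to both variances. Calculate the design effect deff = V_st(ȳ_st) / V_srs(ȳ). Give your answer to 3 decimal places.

deff ≈ 0.752

V̂(ȳ_st) = Σ W_h² (1 − n_h/N_h) s_h²/n_h, with W_h = N_h/N and N = 17200:
  stratum A: (2800/17200)²·(1 − 58/2800)·23.51²/58 = 0.247312
  stratum B: (4400/17200)²·(1 − 828/4400)·68.32²/828 = 0.299483
  stratum C: (4900/17200)²·(1 − 535/4900)·21.69²/535 = 0.0635753
  stratum D: (1200/17200)²·(1 − 252/1200)·33.58²/252 = 0.0172065
  stratum E: (3900/17200)²·(1 − 700/3900)·35.50²/700 = 0.075948
V_st = 0.703526
V_srs = (1 − 2373/17200)·2574.2/2373 = 0.935124
deff = V_st / V_srs = 0.703526/0.935124 = 0.7523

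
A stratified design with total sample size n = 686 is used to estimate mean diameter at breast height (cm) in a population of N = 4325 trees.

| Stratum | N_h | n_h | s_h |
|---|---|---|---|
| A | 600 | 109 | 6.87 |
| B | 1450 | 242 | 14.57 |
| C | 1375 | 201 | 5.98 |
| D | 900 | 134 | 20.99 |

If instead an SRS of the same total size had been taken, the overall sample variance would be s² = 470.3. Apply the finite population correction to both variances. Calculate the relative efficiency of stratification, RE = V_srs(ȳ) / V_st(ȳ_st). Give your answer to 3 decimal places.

V̂(ȳ_st) = Σ W_h² (1 − n_h/N_h) s_h²/n_h, with W_h = N_h/N and N = 4325:
  stratum A: (600/4325)²·(1 − 109/600)·6.87²/109 = 0.00681942
  stratum B: (1450/4325)²·(1 − 242/1450)·14.57²/242 = 0.0821422
  stratum C: (1375/4325)²·(1 − 201/1375)·5.98²/201 = 0.0153534
  stratum D: (900/4325)²·(1 − 134/900)·20.99²/134 = 0.121177
V_st = 0.225492
V_srs = (1 − 686/4325)·470.3/686 = 0.576829
Relative efficiency = V_srs / V_st = 0.576829/0.225492 = 2.5581

RE ≈ 2.558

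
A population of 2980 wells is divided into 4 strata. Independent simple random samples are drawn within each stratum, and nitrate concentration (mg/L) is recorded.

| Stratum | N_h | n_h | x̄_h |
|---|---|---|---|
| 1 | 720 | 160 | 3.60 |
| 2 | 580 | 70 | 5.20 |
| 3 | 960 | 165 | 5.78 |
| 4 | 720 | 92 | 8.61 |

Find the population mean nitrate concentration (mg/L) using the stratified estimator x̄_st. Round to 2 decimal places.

N = Σ N_h = 2980. Stratum weights W_h = N_h/N.
x̄_st = (720·3.60 + 580·5.20 + 960·5.78 + 720·8.61) / 2980 = 5.8242

x̄_st ≈ 5.82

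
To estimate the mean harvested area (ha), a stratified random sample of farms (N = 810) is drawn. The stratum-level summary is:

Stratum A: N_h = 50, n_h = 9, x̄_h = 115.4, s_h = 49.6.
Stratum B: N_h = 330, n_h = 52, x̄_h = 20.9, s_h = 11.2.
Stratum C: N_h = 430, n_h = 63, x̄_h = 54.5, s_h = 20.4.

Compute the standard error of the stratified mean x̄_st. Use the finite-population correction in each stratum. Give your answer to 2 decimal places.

SE(x̄_st) ≈ 1.67

V̂(x̄_st) = Σ W_h² (1 − n_h/N_h) s_h²/n_h, with W_h = N_h/N and N = 810:
  stratum A: (50/810)²·(1 − 9/50)·49.6²/9 = 0.854092
  stratum B: (330/810)²·(1 − 52/330)·11.2²/52 = 0.337304
  stratum C: (430/810)²·(1 − 63/430)·20.4²/63 = 1.58886
V̂(x̄_st) = 2.78025
SE(x̄_st) = √2.78025 = 1.66741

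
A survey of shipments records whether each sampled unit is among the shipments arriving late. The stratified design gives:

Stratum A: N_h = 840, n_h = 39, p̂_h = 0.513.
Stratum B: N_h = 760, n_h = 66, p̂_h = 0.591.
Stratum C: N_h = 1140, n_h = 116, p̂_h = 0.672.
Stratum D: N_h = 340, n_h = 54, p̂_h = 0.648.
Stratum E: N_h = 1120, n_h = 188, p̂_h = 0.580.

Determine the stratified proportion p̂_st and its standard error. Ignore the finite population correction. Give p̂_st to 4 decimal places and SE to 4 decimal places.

p̂_st ≈ 0.5991, SE ≈ 0.0254

N = 4200; stratum weights W_h = N_h/N.
p̂_st = Σ W_h p̂_h = (840·0.513 + 760·0.591 + 1140·0.672 + 340·0.648 + 1120·0.580)/4200 = 0.59907
V̂(p̂_st) = Σ W_h² p̂_h(1−p̂_h)/(n_h−1):
  stratum A: (840/4200)²·0.513·0.487/38 = 0.00026298
  stratum B: (760/4200)²·0.591·0.409/65 = 0.000121766
  stratum C: (1140/4200)²·0.672·0.328/115 = 0.000141207
  stratum D: (340/4200)²·0.648·0.352/53 = 2.82034e-05
  stratum E: (1120/4200)²·0.580·0.420/187 = 9.26346e-05
V̂(p̂_st) = 0.000646791; SE = √V̂ = 0.0254321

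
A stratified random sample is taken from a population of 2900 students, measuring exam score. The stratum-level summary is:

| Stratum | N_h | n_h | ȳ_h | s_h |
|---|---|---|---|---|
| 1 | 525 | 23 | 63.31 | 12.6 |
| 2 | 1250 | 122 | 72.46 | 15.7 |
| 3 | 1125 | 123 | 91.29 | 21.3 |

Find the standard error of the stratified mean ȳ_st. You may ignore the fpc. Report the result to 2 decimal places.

SE(ȳ_st) ≈ 1.08

V̂(ȳ_st) = Σ W_h² s_h²/n_h, with W_h = N_h/N and N = 2900:
  stratum 1: (525/2900)²·12.6²/23 = 0.226223
  stratum 2: (1250/2900)²·15.7²/122 = 0.375373
  stratum 3: (1125/2900)²·21.3²/123 = 0.55509
V̂(ȳ_st) = 1.15669
SE(ȳ_st) = √1.15669 = 1.07549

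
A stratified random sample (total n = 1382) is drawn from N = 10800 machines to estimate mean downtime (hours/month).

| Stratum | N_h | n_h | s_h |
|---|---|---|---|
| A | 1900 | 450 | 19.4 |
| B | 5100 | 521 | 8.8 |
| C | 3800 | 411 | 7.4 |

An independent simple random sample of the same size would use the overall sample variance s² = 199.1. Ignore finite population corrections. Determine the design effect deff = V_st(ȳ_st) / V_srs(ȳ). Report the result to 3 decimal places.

deff ≈ 0.524

V̂(ȳ_st) = Σ W_h² s_h²/n_h, with W_h = N_h/N and N = 10800:
  stratum A: (1900/10800)²·19.4²/450 = 0.0258851
  stratum B: (5100/10800)²·8.8²/521 = 0.0331452
  stratum C: (3800/10800)²·7.4²/411 = 0.0164946
V_st = 0.0755249
V_srs = s²/n = 199.1/1382 = 0.144067
deff = V_st / V_srs = 0.0755249/0.144067 = 0.5242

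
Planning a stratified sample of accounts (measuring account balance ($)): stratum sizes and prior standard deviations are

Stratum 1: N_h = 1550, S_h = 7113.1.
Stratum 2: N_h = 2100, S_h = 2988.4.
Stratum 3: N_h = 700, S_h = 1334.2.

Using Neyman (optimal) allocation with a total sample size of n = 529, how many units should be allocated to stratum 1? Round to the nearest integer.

320

Neyman allocation: n_h = n · N_h S_h / Σ N_i S_i, with n = 529.
  stratum 1: N_h·S_h = 1550·7113.1 = 11025305.00
  stratum 2: N_h·S_h = 2100·2988.4 = 6275640.00
  stratum 3: N_h·S_h = 700·1334.2 = 933940.00
Σ N_h S_h = 18234885.00
n for stratum 1 = 529·11025305.00/18234885.00 = 319.848 → 320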